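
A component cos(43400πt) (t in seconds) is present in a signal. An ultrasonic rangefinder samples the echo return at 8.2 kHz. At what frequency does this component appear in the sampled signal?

2.9 kHz

ω = 43400π rad/s → f = ω/(2π) = 21700 Hz = 21.7 kHz.
21.7 kHz mod fs = 5.3 kHz.
5.3 kHz > fs/2 = 4.1 kHz, folds to fs − 5.3 kHz = 2.9 kHz.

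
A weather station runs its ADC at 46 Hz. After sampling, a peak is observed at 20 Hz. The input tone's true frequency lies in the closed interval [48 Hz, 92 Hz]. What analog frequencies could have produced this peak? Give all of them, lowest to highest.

Frequencies that alias to 20 Hz are k·fs ± 20 Hz for integer k ≥ 0.
k=0: 20 Hz.
k=1: 26 Hz, 66 Hz.
k=2: 72 Hz, 112 Hz.
k=3: 118 Hz, 158 Hz.
Within [48 Hz, 92 Hz]: 66 Hz, 72 Hz.

66 Hz, 72 Hz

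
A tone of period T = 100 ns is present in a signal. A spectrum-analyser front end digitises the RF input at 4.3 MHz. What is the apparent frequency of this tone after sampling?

1.4 MHz

T = 100 ns → f = 1/T = 10 MHz.
10 MHz mod fs = 1.4 MHz.
1.4 MHz ≤ fs/2 = 2.15 MHz, appears at 1.4 MHz.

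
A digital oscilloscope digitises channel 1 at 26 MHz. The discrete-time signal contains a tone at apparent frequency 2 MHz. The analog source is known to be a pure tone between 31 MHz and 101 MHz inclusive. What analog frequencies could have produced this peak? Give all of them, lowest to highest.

50 MHz, 54 MHz, 76 MHz, 80 MHz

Frequencies that alias to 2 MHz are k·fs ± 2 MHz for integer k ≥ 0.
k=0: 2 MHz.
k=1: 24 MHz, 28 MHz.
k=2: 50 MHz, 54 MHz.
k=3: 76 MHz, 80 MHz.
k=4: 102 MHz, 106 MHz.
Within [31 MHz, 101 MHz]: 50 MHz, 54 MHz, 76 MHz, 80 MHz.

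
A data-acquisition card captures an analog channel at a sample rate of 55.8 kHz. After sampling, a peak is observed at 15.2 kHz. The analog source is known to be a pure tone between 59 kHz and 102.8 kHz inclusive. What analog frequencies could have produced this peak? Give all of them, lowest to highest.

71 kHz, 96.4 kHz

Frequencies that alias to 15.2 kHz are k·fs ± 15.2 kHz for integer k ≥ 0.
k=0: 15.2 kHz.
k=1: 40.6 kHz, 71 kHz.
k=2: 96.4 kHz, 126.8 kHz.
k=3: 152.2 kHz, 182.6 kHz.
Within [59 kHz, 102.8 kHz]: 71 kHz, 96.4 kHz.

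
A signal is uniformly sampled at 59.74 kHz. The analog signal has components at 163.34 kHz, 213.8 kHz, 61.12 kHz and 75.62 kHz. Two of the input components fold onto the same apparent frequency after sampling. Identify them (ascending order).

fs/2 = 29.87 kHz.
163.34 kHz mod fs = 43.86 kHz.
43.86 kHz > fs/2 = 29.87 kHz, folds to fs − 43.86 kHz = 15.88 kHz.
213.8 kHz mod fs = 34.58 kHz.
34.58 kHz > fs/2 = 29.87 kHz, folds to fs − 34.58 kHz = 25.16 kHz.
61.12 kHz mod fs = 1.38 kHz.
1.38 kHz ≤ fs/2 = 29.87 kHz, appears at 1.38 kHz.
75.62 kHz mod fs = 15.88 kHz.
15.88 kHz ≤ fs/2 = 29.87 kHz, appears at 15.88 kHz.
75.62 kHz and 163.34 kHz both map to 15.88 kHz.

75.62 kHz, 163.34 kHz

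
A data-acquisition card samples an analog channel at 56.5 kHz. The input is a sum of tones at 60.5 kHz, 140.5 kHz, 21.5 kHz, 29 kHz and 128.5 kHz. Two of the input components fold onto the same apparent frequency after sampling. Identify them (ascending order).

29 kHz, 140.5 kHz

fs/2 = 28.25 kHz.
60.5 kHz mod fs = 4 kHz.
4 kHz ≤ fs/2 = 28.25 kHz, appears at 4 kHz.
140.5 kHz mod fs = 27.5 kHz.
27.5 kHz ≤ fs/2 = 28.25 kHz, appears at 27.5 kHz.
21.5 kHz ≤ fs/2 = 28.25 kHz, passes unchanged.
29 kHz > fs/2 = 28.25 kHz, folds to fs − 29 kHz = 27.5 kHz.
128.5 kHz mod fs = 15.5 kHz.
15.5 kHz ≤ fs/2 = 28.25 kHz, appears at 15.5 kHz.
29 kHz and 140.5 kHz both map to 27.5 kHz.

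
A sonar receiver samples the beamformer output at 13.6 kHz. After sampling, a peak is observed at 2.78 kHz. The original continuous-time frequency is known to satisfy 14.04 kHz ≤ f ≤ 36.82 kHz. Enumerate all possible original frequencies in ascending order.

Frequencies that alias to 2.78 kHz are k·fs ± 2.78 kHz for integer k ≥ 0.
k=0: 2.78 kHz.
k=1: 10.82 kHz, 16.38 kHz.
k=2: 24.42 kHz, 29.98 kHz.
k=3: 38.02 kHz, 43.58 kHz.
Within [14.04 kHz, 36.82 kHz]: 16.38 kHz, 24.42 kHz, 29.98 kHz.

16.38 kHz, 24.42 kHz, 29.98 kHz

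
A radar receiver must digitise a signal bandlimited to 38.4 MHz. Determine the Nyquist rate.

76.8 MHz

Nyquist rate = 2 × 38.4 MHz = 76.8 MHz.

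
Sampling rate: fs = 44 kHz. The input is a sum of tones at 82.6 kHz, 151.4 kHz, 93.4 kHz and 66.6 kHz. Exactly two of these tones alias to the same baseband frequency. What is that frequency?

fs/2 = 22 kHz.
82.6 kHz mod fs = 38.6 kHz.
38.6 kHz > fs/2 = 22 kHz, folds to fs − 38.6 kHz = 5.4 kHz.
151.4 kHz mod fs = 19.4 kHz.
19.4 kHz ≤ fs/2 = 22 kHz, appears at 19.4 kHz.
93.4 kHz mod fs = 5.4 kHz.
5.4 kHz ≤ fs/2 = 22 kHz, appears at 5.4 kHz.
66.6 kHz mod fs = 22.6 kHz.
22.6 kHz > fs/2 = 22 kHz, folds to fs − 22.6 kHz = 21.4 kHz.
82.6 kHz and 93.4 kHz both map to 5.4 kHz.

5.4 kHz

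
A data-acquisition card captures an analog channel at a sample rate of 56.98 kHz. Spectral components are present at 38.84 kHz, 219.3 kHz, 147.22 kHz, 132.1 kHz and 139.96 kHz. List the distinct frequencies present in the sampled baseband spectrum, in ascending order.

fs/2 = 28.49 kHz.
38.84 kHz > fs/2 = 28.49 kHz, folds to fs − 38.84 kHz = 18.14 kHz.
219.3 kHz mod fs = 48.36 kHz.
48.36 kHz > fs/2 = 28.49 kHz, folds to fs − 48.36 kHz = 8.62 kHz.
147.22 kHz mod fs = 33.26 kHz.
33.26 kHz > fs/2 = 28.49 kHz, folds to fs − 33.26 kHz = 23.72 kHz.
132.1 kHz mod fs = 18.14 kHz.
18.14 kHz ≤ fs/2 = 28.49 kHz, appears at 18.14 kHz.
139.96 kHz mod fs = 26 kHz.
26 kHz ≤ fs/2 = 28.49 kHz, appears at 26 kHz.
Distinct values: {8.62 kHz, 18.14 kHz, 23.72 kHz, 26 kHz}.

8.62 kHz, 18.14 kHz, 23.72 kHz, 26 kHz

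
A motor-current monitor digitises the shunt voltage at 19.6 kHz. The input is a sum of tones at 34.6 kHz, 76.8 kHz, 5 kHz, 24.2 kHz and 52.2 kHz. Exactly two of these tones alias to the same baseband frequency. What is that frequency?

4.6 kHz

fs/2 = 9.8 kHz.
34.6 kHz mod fs = 15 kHz.
15 kHz > fs/2 = 9.8 kHz, folds to fs − 15 kHz = 4.6 kHz.
76.8 kHz mod fs = 18 kHz.
18 kHz > fs/2 = 9.8 kHz, folds to fs − 18 kHz = 1.6 kHz.
5 kHz ≤ fs/2 = 9.8 kHz, passes unchanged.
24.2 kHz mod fs = 4.6 kHz.
4.6 kHz ≤ fs/2 = 9.8 kHz, appears at 4.6 kHz.
52.2 kHz mod fs = 13 kHz.
13 kHz > fs/2 = 9.8 kHz, folds to fs − 13 kHz = 6.6 kHz.
24.2 kHz and 34.6 kHz both map to 4.6 kHz.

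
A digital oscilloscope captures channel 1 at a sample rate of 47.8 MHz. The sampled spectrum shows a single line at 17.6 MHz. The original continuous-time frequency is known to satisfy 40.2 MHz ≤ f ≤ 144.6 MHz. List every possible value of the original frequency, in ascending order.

Frequencies that alias to 17.6 MHz are k·fs ± 17.6 MHz for integer k ≥ 0.
k=0: 17.6 MHz.
k=1: 30.2 MHz, 65.4 MHz.
k=2: 78 MHz, 113.2 MHz.
k=3: 125.8 MHz, 161 MHz.
k=4: 173.6 MHz, 208.8 MHz.
Within [40.2 MHz, 144.6 MHz]: 65.4 MHz, 78 MHz, 113.2 MHz, 125.8 MHz.

65.4 MHz, 78 MHz, 113.2 MHz, 125.8 MHz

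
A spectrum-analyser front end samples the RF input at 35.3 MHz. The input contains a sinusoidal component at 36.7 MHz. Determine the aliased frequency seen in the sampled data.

36.7 MHz mod fs = 1.4 MHz.
1.4 MHz ≤ fs/2 = 17.65 MHz, appears at 1.4 MHz.

1.4 MHz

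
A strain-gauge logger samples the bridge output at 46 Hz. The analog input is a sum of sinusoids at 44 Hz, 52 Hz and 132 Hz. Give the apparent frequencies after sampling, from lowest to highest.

2 Hz, 6 Hz

fs/2 = 23 Hz.
44 Hz > fs/2 = 23 Hz, folds to fs − 44 Hz = 2 Hz.
52 Hz mod fs = 6 Hz.
6 Hz ≤ fs/2 = 23 Hz, appears at 6 Hz.
132 Hz mod fs = 40 Hz.
40 Hz > fs/2 = 23 Hz, folds to fs − 40 Hz = 6 Hz.
Distinct values: {2 Hz, 6 Hz}.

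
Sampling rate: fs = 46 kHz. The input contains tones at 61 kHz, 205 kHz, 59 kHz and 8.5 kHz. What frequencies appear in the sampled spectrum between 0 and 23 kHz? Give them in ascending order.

fs/2 = 23 kHz.
61 kHz mod fs = 15 kHz.
15 kHz ≤ fs/2 = 23 kHz, appears at 15 kHz.
205 kHz mod fs = 21 kHz.
21 kHz ≤ fs/2 = 23 kHz, appears at 21 kHz.
59 kHz mod fs = 13 kHz.
13 kHz ≤ fs/2 = 23 kHz, appears at 13 kHz.
8.5 kHz ≤ fs/2 = 23 kHz, passes unchanged.
Distinct values: {8.5 kHz, 13 kHz, 15 kHz, 21 kHz}.

8.5 kHz, 13 kHz, 15 kHz, 21 kHz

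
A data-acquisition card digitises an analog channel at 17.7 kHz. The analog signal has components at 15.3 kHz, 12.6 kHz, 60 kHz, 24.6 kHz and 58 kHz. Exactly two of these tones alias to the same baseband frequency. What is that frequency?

6.9 kHz

fs/2 = 8.85 kHz.
15.3 kHz > fs/2 = 8.85 kHz, folds to fs − 15.3 kHz = 2.4 kHz.
12.6 kHz > fs/2 = 8.85 kHz, folds to fs − 12.6 kHz = 5.1 kHz.
60 kHz mod fs = 6.9 kHz.
6.9 kHz ≤ fs/2 = 8.85 kHz, appears at 6.9 kHz.
24.6 kHz mod fs = 6.9 kHz.
6.9 kHz ≤ fs/2 = 8.85 kHz, appears at 6.9 kHz.
58 kHz mod fs = 4.9 kHz.
4.9 kHz ≤ fs/2 = 8.85 kHz, appears at 4.9 kHz.
24.6 kHz and 60 kHz both map to 6.9 kHz.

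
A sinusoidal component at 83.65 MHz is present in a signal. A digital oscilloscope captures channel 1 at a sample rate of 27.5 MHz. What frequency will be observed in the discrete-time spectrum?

83.65 MHz mod fs = 1.15 MHz.
1.15 MHz ≤ fs/2 = 13.75 MHz, appears at 1.15 MHz.

1.15 MHz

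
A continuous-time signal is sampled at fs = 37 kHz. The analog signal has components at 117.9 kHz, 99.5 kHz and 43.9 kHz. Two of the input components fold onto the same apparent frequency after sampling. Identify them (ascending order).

43.9 kHz, 117.9 kHz

fs/2 = 18.5 kHz.
117.9 kHz mod fs = 6.9 kHz.
6.9 kHz ≤ fs/2 = 18.5 kHz, appears at 6.9 kHz.
99.5 kHz mod fs = 25.5 kHz.
25.5 kHz > fs/2 = 18.5 kHz, folds to fs − 25.5 kHz = 11.5 kHz.
43.9 kHz mod fs = 6.9 kHz.
6.9 kHz ≤ fs/2 = 18.5 kHz, appears at 6.9 kHz.
43.9 kHz and 117.9 kHz both map to 6.9 kHz.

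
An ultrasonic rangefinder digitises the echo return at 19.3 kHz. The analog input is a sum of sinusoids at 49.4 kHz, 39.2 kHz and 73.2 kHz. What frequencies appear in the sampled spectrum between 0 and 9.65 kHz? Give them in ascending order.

fs/2 = 9.65 kHz.
49.4 kHz mod fs = 10.8 kHz.
10.8 kHz > fs/2 = 9.65 kHz, folds to fs − 10.8 kHz = 8.5 kHz.
39.2 kHz mod fs = 0.6 kHz.
0.6 kHz ≤ fs/2 = 9.65 kHz, appears at 0.6 kHz.
73.2 kHz mod fs = 15.3 kHz.
15.3 kHz > fs/2 = 9.65 kHz, folds to fs − 15.3 kHz = 4 kHz.
Distinct values: {0.6 kHz, 4 kHz, 8.5 kHz}.

0.6 kHz, 4 kHz, 8.5 kHz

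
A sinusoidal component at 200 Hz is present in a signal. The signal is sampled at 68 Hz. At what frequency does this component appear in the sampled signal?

200 Hz mod fs = 64 Hz.
64 Hz > fs/2 = 34 Hz, folds to fs − 64 Hz = 4 Hz.

4 Hz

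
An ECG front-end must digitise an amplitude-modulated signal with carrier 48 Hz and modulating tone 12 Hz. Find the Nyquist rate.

AM sidebands sit at fc ± fm = 36 Hz and 60 Hz.
Highest-frequency component: 60 Hz.
Nyquist rate = 2 × 60 Hz = 120 Hz.

120 Hz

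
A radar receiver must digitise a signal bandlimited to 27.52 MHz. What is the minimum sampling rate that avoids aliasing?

Nyquist rate = 2 × 27.52 MHz = 55.04 MHz.

55.04 MHz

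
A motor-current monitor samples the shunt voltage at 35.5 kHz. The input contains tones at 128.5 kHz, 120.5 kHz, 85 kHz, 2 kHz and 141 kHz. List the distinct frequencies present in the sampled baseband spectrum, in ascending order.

1 kHz, 2 kHz, 13.5 kHz, 14 kHz

fs/2 = 17.75 kHz.
128.5 kHz mod fs = 22 kHz.
22 kHz > fs/2 = 17.75 kHz, folds to fs − 22 kHz = 13.5 kHz.
120.5 kHz mod fs = 14 kHz.
14 kHz ≤ fs/2 = 17.75 kHz, appears at 14 kHz.
85 kHz mod fs = 14 kHz.
14 kHz ≤ fs/2 = 17.75 kHz, appears at 14 kHz.
2 kHz ≤ fs/2 = 17.75 kHz, passes unchanged.
141 kHz mod fs = 34.5 kHz.
34.5 kHz > fs/2 = 17.75 kHz, folds to fs − 34.5 kHz = 1 kHz.
Distinct values: {1 kHz, 2 kHz, 13.5 kHz, 14 kHz}.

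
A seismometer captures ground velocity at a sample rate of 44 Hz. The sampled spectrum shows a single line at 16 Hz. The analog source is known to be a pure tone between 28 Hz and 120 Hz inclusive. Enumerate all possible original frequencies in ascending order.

Frequencies that alias to 16 Hz are k·fs ± 16 Hz for integer k ≥ 0.
k=0: 16 Hz.
k=1: 28 Hz, 60 Hz.
k=2: 72 Hz, 104 Hz.
k=3: 116 Hz, 148 Hz.
k=4: 160 Hz, 192 Hz.
Within [28 Hz, 120 Hz]: 28 Hz, 60 Hz, 72 Hz, 104 Hz, 116 Hz.

28 Hz, 60 Hz, 72 Hz, 104 Hz, 116 Hz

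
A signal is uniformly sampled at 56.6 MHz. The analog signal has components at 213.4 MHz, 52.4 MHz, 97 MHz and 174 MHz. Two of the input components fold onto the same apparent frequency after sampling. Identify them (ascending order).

52.4 MHz, 174 MHz

fs/2 = 28.3 MHz.
213.4 MHz mod fs = 43.6 MHz.
43.6 MHz > fs/2 = 28.3 MHz, folds to fs − 43.6 MHz = 13 MHz.
52.4 MHz > fs/2 = 28.3 MHz, folds to fs − 52.4 MHz = 4.2 MHz.
97 MHz mod fs = 40.4 MHz.
40.4 MHz > fs/2 = 28.3 MHz, folds to fs − 40.4 MHz = 16.2 MHz.
174 MHz mod fs = 4.2 MHz.
4.2 MHz ≤ fs/2 = 28.3 MHz, appears at 4.2 MHz.
52.4 MHz and 174 MHz both map to 4.2 MHz.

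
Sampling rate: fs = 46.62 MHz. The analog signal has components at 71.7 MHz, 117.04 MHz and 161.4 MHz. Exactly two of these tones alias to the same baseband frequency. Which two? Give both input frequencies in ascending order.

fs/2 = 23.31 MHz.
71.7 MHz mod fs = 25.08 MHz.
25.08 MHz > fs/2 = 23.31 MHz, folds to fs − 25.08 MHz = 21.54 MHz.
117.04 MHz mod fs = 23.8 MHz.
23.8 MHz > fs/2 = 23.31 MHz, folds to fs − 23.8 MHz = 22.82 MHz.
161.4 MHz mod fs = 21.54 MHz.
21.54 MHz ≤ fs/2 = 23.31 MHz, appears at 21.54 MHz.
71.7 MHz and 161.4 MHz both map to 21.54 MHz.

71.7 MHz, 161.4 MHz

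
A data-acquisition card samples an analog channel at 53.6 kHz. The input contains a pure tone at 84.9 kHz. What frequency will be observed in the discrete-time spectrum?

22.3 kHz

84.9 kHz mod fs = 31.3 kHz.
31.3 kHz > fs/2 = 26.8 kHz, folds to fs − 31.3 kHz = 22.3 kHz.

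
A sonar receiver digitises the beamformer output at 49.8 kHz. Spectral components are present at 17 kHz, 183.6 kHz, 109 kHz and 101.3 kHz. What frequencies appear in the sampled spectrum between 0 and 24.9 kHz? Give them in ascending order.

1.7 kHz, 9.4 kHz, 15.6 kHz, 17 kHz

fs/2 = 24.9 kHz.
17 kHz ≤ fs/2 = 24.9 kHz, passes unchanged.
183.6 kHz mod fs = 34.2 kHz.
34.2 kHz > fs/2 = 24.9 kHz, folds to fs − 34.2 kHz = 15.6 kHz.
109 kHz mod fs = 9.4 kHz.
9.4 kHz ≤ fs/2 = 24.9 kHz, appears at 9.4 kHz.
101.3 kHz mod fs = 1.7 kHz.
1.7 kHz ≤ fs/2 = 24.9 kHz, appears at 1.7 kHz.
Distinct values: {1.7 kHz, 9.4 kHz, 15.6 kHz, 17 kHz}.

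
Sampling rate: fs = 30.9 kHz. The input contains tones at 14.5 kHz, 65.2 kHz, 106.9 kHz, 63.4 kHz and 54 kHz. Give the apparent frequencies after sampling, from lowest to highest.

fs/2 = 15.45 kHz.
14.5 kHz ≤ fs/2 = 15.45 kHz, passes unchanged.
65.2 kHz mod fs = 3.4 kHz.
3.4 kHz ≤ fs/2 = 15.45 kHz, appears at 3.4 kHz.
106.9 kHz mod fs = 14.2 kHz.
14.2 kHz ≤ fs/2 = 15.45 kHz, appears at 14.2 kHz.
63.4 kHz mod fs = 1.6 kHz.
1.6 kHz ≤ fs/2 = 15.45 kHz, appears at 1.6 kHz.
54 kHz mod fs = 23.1 kHz.
23.1 kHz > fs/2 = 15.45 kHz, folds to fs − 23.1 kHz = 7.8 kHz.
Distinct values: {1.6 kHz, 3.4 kHz, 7.8 kHz, 14.2 kHz, 14.5 kHz}.

1.6 kHz, 3.4 kHz, 7.8 kHz, 14.2 kHz, 14.5 kHz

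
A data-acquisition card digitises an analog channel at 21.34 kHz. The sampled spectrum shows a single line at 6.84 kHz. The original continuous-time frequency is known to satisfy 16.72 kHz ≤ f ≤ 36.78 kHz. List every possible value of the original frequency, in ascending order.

28.18 kHz, 35.84 kHz

Frequencies that alias to 6.84 kHz are k·fs ± 6.84 kHz for integer k ≥ 0.
k=0: 6.84 kHz.
k=1: 14.5 kHz, 28.18 kHz.
k=2: 35.84 kHz, 49.52 kHz.
k=3: 57.18 kHz, 70.86 kHz.
Within [16.72 kHz, 36.78 kHz]: 28.18 kHz, 35.84 kHz.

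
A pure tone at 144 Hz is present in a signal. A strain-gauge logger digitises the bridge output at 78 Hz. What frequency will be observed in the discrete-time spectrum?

12 Hz

144 Hz mod fs = 66 Hz.
66 Hz > fs/2 = 39 Hz, folds to fs − 66 Hz = 12 Hz.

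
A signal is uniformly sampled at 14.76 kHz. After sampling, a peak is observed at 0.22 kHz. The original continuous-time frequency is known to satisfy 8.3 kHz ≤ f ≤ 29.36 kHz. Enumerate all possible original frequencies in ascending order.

14.54 kHz, 14.98 kHz, 29.3 kHz

Frequencies that alias to 0.22 kHz are k·fs ± 0.22 kHz for integer k ≥ 0.
k=0: 0.22 kHz.
k=1: 14.54 kHz, 14.98 kHz.
k=2: 29.3 kHz, 29.74 kHz.
k=3: 44.06 kHz, 44.5 kHz.
Within [8.3 kHz, 29.36 kHz]: 14.54 kHz, 14.98 kHz, 29.3 kHz.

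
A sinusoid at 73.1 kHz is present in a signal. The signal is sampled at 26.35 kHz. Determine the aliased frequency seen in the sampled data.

5.95 kHz

73.1 kHz mod fs = 20.4 kHz.
20.4 kHz > fs/2 = 13.175 kHz, folds to fs − 20.4 kHz = 5.95 kHz.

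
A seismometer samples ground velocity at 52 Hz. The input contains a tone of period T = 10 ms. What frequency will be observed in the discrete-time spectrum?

T = 10 ms → f = 1/T = 100 Hz.
100 Hz mod fs = 48 Hz.
48 Hz > fs/2 = 26 Hz, folds to fs − 48 Hz = 4 Hz.

4 Hz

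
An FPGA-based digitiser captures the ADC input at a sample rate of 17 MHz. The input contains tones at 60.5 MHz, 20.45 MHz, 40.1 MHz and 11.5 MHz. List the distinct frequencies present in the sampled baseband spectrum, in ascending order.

fs/2 = 8.5 MHz.
60.5 MHz mod fs = 9.5 MHz.
9.5 MHz > fs/2 = 8.5 MHz, folds to fs − 9.5 MHz = 7.5 MHz.
20.45 MHz mod fs = 3.45 MHz.
3.45 MHz ≤ fs/2 = 8.5 MHz, appears at 3.45 MHz.
40.1 MHz mod fs = 6.1 MHz.
6.1 MHz ≤ fs/2 = 8.5 MHz, appears at 6.1 MHz.
11.5 MHz > fs/2 = 8.5 MHz, folds to fs − 11.5 MHz = 5.5 MHz.
Distinct values: {3.45 MHz, 5.5 MHz, 6.1 MHz, 7.5 MHz}.

3.45 MHz, 5.5 MHz, 6.1 MHz, 7.5 MHz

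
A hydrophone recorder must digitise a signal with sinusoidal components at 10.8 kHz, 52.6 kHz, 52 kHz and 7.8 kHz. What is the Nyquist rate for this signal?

Highest-frequency component: 52.6 kHz.
Nyquist rate = 2 × 52.6 kHz = 105.2 kHz.

105.2 kHz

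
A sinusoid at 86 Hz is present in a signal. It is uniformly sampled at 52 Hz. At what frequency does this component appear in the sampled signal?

86 Hz mod fs = 34 Hz.
34 Hz > fs/2 = 26 Hz, folds to fs − 34 Hz = 18 Hz.

18 Hz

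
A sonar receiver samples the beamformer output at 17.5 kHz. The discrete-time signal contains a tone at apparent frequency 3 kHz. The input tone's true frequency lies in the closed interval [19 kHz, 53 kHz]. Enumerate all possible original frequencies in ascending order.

20.5 kHz, 32 kHz, 38 kHz, 49.5 kHz

Frequencies that alias to 3 kHz are k·fs ± 3 kHz for integer k ≥ 0.
k=0: 3 kHz.
k=1: 14.5 kHz, 20.5 kHz.
k=2: 32 kHz, 38 kHz.
k=3: 49.5 kHz, 55.5 kHz.
k=4: 67 kHz, 73 kHz.
Within [19 kHz, 53 kHz]: 20.5 kHz, 32 kHz, 38 kHz, 49.5 kHz.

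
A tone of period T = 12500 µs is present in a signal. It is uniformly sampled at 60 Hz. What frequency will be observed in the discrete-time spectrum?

T = 12500 µs → f = 1/T = 80 Hz.
80 Hz mod fs = 20 Hz.
20 Hz ≤ fs/2 = 30 Hz, appears at 20 Hz.

20 Hz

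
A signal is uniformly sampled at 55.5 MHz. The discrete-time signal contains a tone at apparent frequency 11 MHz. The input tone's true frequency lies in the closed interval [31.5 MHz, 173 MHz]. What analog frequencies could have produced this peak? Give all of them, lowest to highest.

Frequencies that alias to 11 MHz are k·fs ± 11 MHz for integer k ≥ 0.
k=0: 11 MHz.
k=1: 44.5 MHz, 66.5 MHz.
k=2: 100 MHz, 122 MHz.
k=3: 155.5 MHz, 177.5 MHz.
k=4: 211 MHz, 233 MHz.
Within [31.5 MHz, 173 MHz]: 44.5 MHz, 66.5 MHz, 100 MHz, 122 MHz, 155.5 MHz.

44.5 MHz, 66.5 MHz, 100 MHz, 122 MHz, 155.5 MHz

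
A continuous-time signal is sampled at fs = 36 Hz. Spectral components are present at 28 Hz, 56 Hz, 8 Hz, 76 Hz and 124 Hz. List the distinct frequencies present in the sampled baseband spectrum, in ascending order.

fs/2 = 18 Hz.
28 Hz > fs/2 = 18 Hz, folds to fs − 28 Hz = 8 Hz.
56 Hz mod fs = 20 Hz.
20 Hz > fs/2 = 18 Hz, folds to fs − 20 Hz = 16 Hz.
8 Hz ≤ fs/2 = 18 Hz, passes unchanged.
76 Hz mod fs = 4 Hz.
4 Hz ≤ fs/2 = 18 Hz, appears at 4 Hz.
124 Hz mod fs = 16 Hz.
16 Hz ≤ fs/2 = 18 Hz, appears at 16 Hz.
Distinct values: {4 Hz, 8 Hz, 16 Hz}.

4 Hz, 8 Hz, 16 Hz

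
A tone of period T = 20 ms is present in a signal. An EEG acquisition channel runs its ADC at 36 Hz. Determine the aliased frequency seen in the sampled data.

T = 20 ms → f = 1/T = 50 Hz.
50 Hz mod fs = 14 Hz.
14 Hz ≤ fs/2 = 18 Hz, appears at 14 Hz.

14 Hz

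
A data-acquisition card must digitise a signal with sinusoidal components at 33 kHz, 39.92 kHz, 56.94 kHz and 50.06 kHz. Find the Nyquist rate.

Highest-frequency component: 56.94 kHz.
Nyquist rate = 2 × 56.94 kHz = 113.88 kHz.

113.88 kHz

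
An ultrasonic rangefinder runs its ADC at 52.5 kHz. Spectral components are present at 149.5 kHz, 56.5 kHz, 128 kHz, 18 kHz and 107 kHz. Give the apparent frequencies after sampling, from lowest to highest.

2 kHz, 4 kHz, 8 kHz, 18 kHz, 23 kHz

fs/2 = 26.25 kHz.
149.5 kHz mod fs = 44.5 kHz.
44.5 kHz > fs/2 = 26.25 kHz, folds to fs − 44.5 kHz = 8 kHz.
56.5 kHz mod fs = 4 kHz.
4 kHz ≤ fs/2 = 26.25 kHz, appears at 4 kHz.
128 kHz mod fs = 23 kHz.
23 kHz ≤ fs/2 = 26.25 kHz, appears at 23 kHz.
18 kHz ≤ fs/2 = 26.25 kHz, passes unchanged.
107 kHz mod fs = 2 kHz.
2 kHz ≤ fs/2 = 26.25 kHz, appears at 2 kHz.
Distinct values: {2 kHz, 4 kHz, 8 kHz, 18 kHz, 23 kHz}.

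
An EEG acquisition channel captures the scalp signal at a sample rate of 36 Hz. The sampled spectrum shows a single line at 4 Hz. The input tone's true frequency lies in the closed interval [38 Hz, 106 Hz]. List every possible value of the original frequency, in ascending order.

40 Hz, 68 Hz, 76 Hz, 104 Hz

Frequencies that alias to 4 Hz are k·fs ± 4 Hz for integer k ≥ 0.
k=0: 4 Hz.
k=1: 32 Hz, 40 Hz.
k=2: 68 Hz, 76 Hz.
k=3: 104 Hz, 112 Hz.
k=4: 140 Hz, 148 Hz.
Within [38 Hz, 106 Hz]: 40 Hz, 68 Hz, 76 Hz, 104 Hz.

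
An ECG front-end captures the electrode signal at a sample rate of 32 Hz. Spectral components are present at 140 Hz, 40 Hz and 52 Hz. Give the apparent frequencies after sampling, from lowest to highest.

8 Hz, 12 Hz

fs/2 = 16 Hz.
140 Hz mod fs = 12 Hz.
12 Hz ≤ fs/2 = 16 Hz, appears at 12 Hz.
40 Hz mod fs = 8 Hz.
8 Hz ≤ fs/2 = 16 Hz, appears at 8 Hz.
52 Hz mod fs = 20 Hz.
20 Hz > fs/2 = 16 Hz, folds to fs − 20 Hz = 12 Hz.
Distinct values: {8 Hz, 12 Hz}.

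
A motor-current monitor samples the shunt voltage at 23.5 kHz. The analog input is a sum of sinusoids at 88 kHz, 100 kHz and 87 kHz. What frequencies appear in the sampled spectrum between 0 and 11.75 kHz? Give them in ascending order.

fs/2 = 11.75 kHz.
88 kHz mod fs = 17.5 kHz.
17.5 kHz > fs/2 = 11.75 kHz, folds to fs − 17.5 kHz = 6 kHz.
100 kHz mod fs = 6 kHz.
6 kHz ≤ fs/2 = 11.75 kHz, appears at 6 kHz.
87 kHz mod fs = 16.5 kHz.
16.5 kHz > fs/2 = 11.75 kHz, folds to fs − 16.5 kHz = 7 kHz.
Distinct values: {6 kHz, 7 kHz}.

6 kHz, 7 kHz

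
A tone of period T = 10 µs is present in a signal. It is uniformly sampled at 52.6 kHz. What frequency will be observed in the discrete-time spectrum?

T = 10 µs → f = 1/T = 100 kHz.
100 kHz mod fs = 47.4 kHz.
47.4 kHz > fs/2 = 26.3 kHz, folds to fs − 47.4 kHz = 5.2 kHz.

5.2 kHz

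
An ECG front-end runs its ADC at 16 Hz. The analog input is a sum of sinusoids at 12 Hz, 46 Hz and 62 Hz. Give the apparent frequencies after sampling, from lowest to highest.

fs/2 = 8 Hz.
12 Hz > fs/2 = 8 Hz, folds to fs − 12 Hz = 4 Hz.
46 Hz mod fs = 14 Hz.
14 Hz > fs/2 = 8 Hz, folds to fs − 14 Hz = 2 Hz.
62 Hz mod fs = 14 Hz.
14 Hz > fs/2 = 8 Hz, folds to fs − 14 Hz = 2 Hz.
Distinct values: {2 Hz, 4 Hz}.

2 Hz, 4 Hz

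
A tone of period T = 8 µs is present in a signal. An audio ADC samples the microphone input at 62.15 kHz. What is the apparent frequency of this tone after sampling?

0.7 kHz

T = 8 µs → f = 1/T = 125 kHz.
125 kHz mod fs = 0.7 kHz.
0.7 kHz ≤ fs/2 = 31.075 kHz, appears at 0.7 kHz.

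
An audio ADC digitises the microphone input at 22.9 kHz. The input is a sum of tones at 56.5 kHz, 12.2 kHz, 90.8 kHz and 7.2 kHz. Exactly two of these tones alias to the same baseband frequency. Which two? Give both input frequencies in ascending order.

12.2 kHz, 56.5 kHz

fs/2 = 11.45 kHz.
56.5 kHz mod fs = 10.7 kHz.
10.7 kHz ≤ fs/2 = 11.45 kHz, appears at 10.7 kHz.
12.2 kHz > fs/2 = 11.45 kHz, folds to fs − 12.2 kHz = 10.7 kHz.
90.8 kHz mod fs = 22.1 kHz.
22.1 kHz > fs/2 = 11.45 kHz, folds to fs − 22.1 kHz = 0.8 kHz.
7.2 kHz ≤ fs/2 = 11.45 kHz, passes unchanged.
12.2 kHz and 56.5 kHz both map to 10.7 kHz.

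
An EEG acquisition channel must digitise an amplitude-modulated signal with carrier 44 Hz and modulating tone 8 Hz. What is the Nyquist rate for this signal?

AM sidebands sit at fc ± fm = 36 Hz and 52 Hz.
Highest-frequency component: 52 Hz.
Nyquist rate = 2 × 52 Hz = 104 Hz.

104 Hz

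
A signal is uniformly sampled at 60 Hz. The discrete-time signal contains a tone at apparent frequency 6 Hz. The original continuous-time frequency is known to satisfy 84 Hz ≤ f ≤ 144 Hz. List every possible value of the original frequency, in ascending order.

114 Hz, 126 Hz

Frequencies that alias to 6 Hz are k·fs ± 6 Hz for integer k ≥ 0.
k=0: 6 Hz.
k=1: 54 Hz, 66 Hz.
k=2: 114 Hz, 126 Hz.
k=3: 174 Hz, 186 Hz.
Within [84 Hz, 144 Hz]: 114 Hz, 126 Hz.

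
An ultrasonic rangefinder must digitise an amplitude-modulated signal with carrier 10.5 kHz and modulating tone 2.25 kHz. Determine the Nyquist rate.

25.5 kHz

AM sidebands sit at fc ± fm = 8.25 kHz and 12.75 kHz.
Highest-frequency component: 12.75 kHz.
Nyquist rate = 2 × 12.75 kHz = 25.5 kHz.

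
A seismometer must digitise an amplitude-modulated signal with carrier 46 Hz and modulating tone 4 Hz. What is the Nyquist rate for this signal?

AM sidebands sit at fc ± fm = 42 Hz and 50 Hz.
Highest-frequency component: 50 Hz.
Nyquist rate = 2 × 50 Hz = 100 Hz.

100 Hz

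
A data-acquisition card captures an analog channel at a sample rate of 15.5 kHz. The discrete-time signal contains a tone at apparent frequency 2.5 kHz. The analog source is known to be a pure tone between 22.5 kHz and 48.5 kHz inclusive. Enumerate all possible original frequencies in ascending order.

Frequencies that alias to 2.5 kHz are k·fs ± 2.5 kHz for integer k ≥ 0.
k=0: 2.5 kHz.
k=1: 13 kHz, 18 kHz.
k=2: 28.5 kHz, 33.5 kHz.
k=3: 44 kHz, 49 kHz.
k=4: 59.5 kHz, 64.5 kHz.
Within [22.5 kHz, 48.5 kHz]: 28.5 kHz, 33.5 kHz, 44 kHz.

28.5 kHz, 33.5 kHz, 44 kHz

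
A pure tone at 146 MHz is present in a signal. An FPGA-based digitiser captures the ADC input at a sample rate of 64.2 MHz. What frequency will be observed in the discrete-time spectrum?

146 MHz mod fs = 17.6 MHz.
17.6 MHz ≤ fs/2 = 32.1 MHz, appears at 17.6 MHz.

17.6 MHz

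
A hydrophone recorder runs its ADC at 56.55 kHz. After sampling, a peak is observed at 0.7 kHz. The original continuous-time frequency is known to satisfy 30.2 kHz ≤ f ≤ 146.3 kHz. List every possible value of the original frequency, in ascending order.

55.85 kHz, 57.25 kHz, 112.4 kHz, 113.8 kHz

Frequencies that alias to 0.7 kHz are k·fs ± 0.7 kHz for integer k ≥ 0.
k=0: 0.7 kHz.
k=1: 55.85 kHz, 57.25 kHz.
k=2: 112.4 kHz, 113.8 kHz.
k=3: 168.95 kHz, 170.35 kHz.
Within [30.2 kHz, 146.3 kHz]: 55.85 kHz, 57.25 kHz, 112.4 kHz, 113.8 kHz.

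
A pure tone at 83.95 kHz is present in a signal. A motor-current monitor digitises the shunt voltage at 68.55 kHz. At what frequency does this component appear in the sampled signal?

83.95 kHz mod fs = 15.4 kHz.
15.4 kHz ≤ fs/2 = 34.275 kHz, appears at 15.4 kHz.

15.4 kHz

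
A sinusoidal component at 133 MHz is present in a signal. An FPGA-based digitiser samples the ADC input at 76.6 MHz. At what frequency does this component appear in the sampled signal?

133 MHz mod fs = 56.4 MHz.
56.4 MHz > fs/2 = 38.3 MHz, folds to fs − 56.4 MHz = 20.2 MHz.

20.2 MHz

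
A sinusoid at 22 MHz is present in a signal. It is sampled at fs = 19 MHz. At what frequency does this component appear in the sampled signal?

22 MHz mod fs = 3 MHz.
3 MHz ≤ fs/2 = 9.5 MHz, appears at 3 MHz.

3 MHz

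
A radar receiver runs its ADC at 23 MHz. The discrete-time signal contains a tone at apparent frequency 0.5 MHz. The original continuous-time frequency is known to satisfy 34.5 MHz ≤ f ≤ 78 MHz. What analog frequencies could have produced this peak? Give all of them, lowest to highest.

45.5 MHz, 46.5 MHz, 68.5 MHz, 69.5 MHz

Frequencies that alias to 0.5 MHz are k·fs ± 0.5 MHz for integer k ≥ 0.
k=0: 0.5 MHz.
k=1: 22.5 MHz, 23.5 MHz.
k=2: 45.5 MHz, 46.5 MHz.
k=3: 68.5 MHz, 69.5 MHz.
k=4: 91.5 MHz, 92.5 MHz.
Within [34.5 MHz, 78 MHz]: 45.5 MHz, 46.5 MHz, 68.5 MHz, 69.5 MHz.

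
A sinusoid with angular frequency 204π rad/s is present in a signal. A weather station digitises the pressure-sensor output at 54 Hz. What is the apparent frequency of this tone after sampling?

ω = 204π rad/s → f = ω/(2π) = 102 Hz.
102 Hz mod fs = 48 Hz.
48 Hz > fs/2 = 27 Hz, folds to fs − 48 Hz = 6 Hz.

6 Hz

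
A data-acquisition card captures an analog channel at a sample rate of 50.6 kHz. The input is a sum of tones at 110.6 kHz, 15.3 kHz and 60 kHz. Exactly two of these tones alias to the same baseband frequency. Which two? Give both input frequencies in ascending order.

fs/2 = 25.3 kHz.
110.6 kHz mod fs = 9.4 kHz.
9.4 kHz ≤ fs/2 = 25.3 kHz, appears at 9.4 kHz.
15.3 kHz ≤ fs/2 = 25.3 kHz, passes unchanged.
60 kHz mod fs = 9.4 kHz.
9.4 kHz ≤ fs/2 = 25.3 kHz, appears at 9.4 kHz.
60 kHz and 110.6 kHz both map to 9.4 kHz.

60 kHz, 110.6 kHz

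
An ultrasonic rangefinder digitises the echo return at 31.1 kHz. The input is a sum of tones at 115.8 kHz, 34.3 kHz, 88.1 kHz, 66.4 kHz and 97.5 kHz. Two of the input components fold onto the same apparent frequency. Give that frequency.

fs/2 = 15.55 kHz.
115.8 kHz mod fs = 22.5 kHz.
22.5 kHz > fs/2 = 15.55 kHz, folds to fs − 22.5 kHz = 8.6 kHz.
34.3 kHz mod fs = 3.2 kHz.
3.2 kHz ≤ fs/2 = 15.55 kHz, appears at 3.2 kHz.
88.1 kHz mod fs = 25.9 kHz.
25.9 kHz > fs/2 = 15.55 kHz, folds to fs − 25.9 kHz = 5.2 kHz.
66.4 kHz mod fs = 4.2 kHz.
4.2 kHz ≤ fs/2 = 15.55 kHz, appears at 4.2 kHz.
97.5 kHz mod fs = 4.2 kHz.
4.2 kHz ≤ fs/2 = 15.55 kHz, appears at 4.2 kHz.
66.4 kHz and 97.5 kHz both map to 4.2 kHz.

4.2 kHz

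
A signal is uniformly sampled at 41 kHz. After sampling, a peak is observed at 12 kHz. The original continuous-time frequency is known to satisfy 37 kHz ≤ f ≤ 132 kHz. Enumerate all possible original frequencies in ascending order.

Frequencies that alias to 12 kHz are k·fs ± 12 kHz for integer k ≥ 0.
k=0: 12 kHz.
k=1: 29 kHz, 53 kHz.
k=2: 70 kHz, 94 kHz.
k=3: 111 kHz, 135 kHz.
k=4: 152 kHz, 176 kHz.
Within [37 kHz, 132 kHz]: 53 kHz, 70 kHz, 94 kHz, 111 kHz.

53 kHz, 70 kHz, 94 kHz, 111 kHz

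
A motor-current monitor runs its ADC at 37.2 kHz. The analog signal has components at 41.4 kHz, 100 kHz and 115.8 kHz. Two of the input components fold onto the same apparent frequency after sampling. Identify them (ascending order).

41.4 kHz, 115.8 kHz

fs/2 = 18.6 kHz.
41.4 kHz mod fs = 4.2 kHz.
4.2 kHz ≤ fs/2 = 18.6 kHz, appears at 4.2 kHz.
100 kHz mod fs = 25.6 kHz.
25.6 kHz > fs/2 = 18.6 kHz, folds to fs − 25.6 kHz = 11.6 kHz.
115.8 kHz mod fs = 4.2 kHz.
4.2 kHz ≤ fs/2 = 18.6 kHz, appears at 4.2 kHz.
41.4 kHz and 115.8 kHz both map to 4.2 kHz.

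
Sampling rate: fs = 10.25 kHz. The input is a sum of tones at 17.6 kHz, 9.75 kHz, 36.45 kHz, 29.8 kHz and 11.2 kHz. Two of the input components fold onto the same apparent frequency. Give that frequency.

0.95 kHz

fs/2 = 5.125 kHz.
17.6 kHz mod fs = 7.35 kHz.
7.35 kHz > fs/2 = 5.125 kHz, folds to fs − 7.35 kHz = 2.9 kHz.
9.75 kHz > fs/2 = 5.125 kHz, folds to fs − 9.75 kHz = 0.5 kHz.
36.45 kHz mod fs = 5.7 kHz.
5.7 kHz > fs/2 = 5.125 kHz, folds to fs − 5.7 kHz = 4.55 kHz.
29.8 kHz mod fs = 9.3 kHz.
9.3 kHz > fs/2 = 5.125 kHz, folds to fs − 9.3 kHz = 0.95 kHz.
11.2 kHz mod fs = 0.95 kHz.
0.95 kHz ≤ fs/2 = 5.125 kHz, appears at 0.95 kHz.
11.2 kHz and 29.8 kHz both map to 0.95 kHz.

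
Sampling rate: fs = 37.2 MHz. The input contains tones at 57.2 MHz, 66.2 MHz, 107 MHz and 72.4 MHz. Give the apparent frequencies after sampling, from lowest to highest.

fs/2 = 18.6 MHz.
57.2 MHz mod fs = 20 MHz.
20 MHz > fs/2 = 18.6 MHz, folds to fs − 20 MHz = 17.2 MHz.
66.2 MHz mod fs = 29 MHz.
29 MHz > fs/2 = 18.6 MHz, folds to fs − 29 MHz = 8.2 MHz.
107 MHz mod fs = 32.6 MHz.
32.6 MHz > fs/2 = 18.6 MHz, folds to fs − 32.6 MHz = 4.6 MHz.
72.4 MHz mod fs = 35.2 MHz.
35.2 MHz > fs/2 = 18.6 MHz, folds to fs − 35.2 MHz = 2 MHz.
Distinct values: {2 MHz, 4.6 MHz, 8.2 MHz, 17.2 MHz}.

2 MHz, 4.6 MHz, 8.2 MHz, 17.2 MHz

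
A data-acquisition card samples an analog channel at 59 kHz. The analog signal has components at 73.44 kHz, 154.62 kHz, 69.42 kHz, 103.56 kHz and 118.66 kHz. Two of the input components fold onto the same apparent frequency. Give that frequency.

14.44 kHz

fs/2 = 29.5 kHz.
73.44 kHz mod fs = 14.44 kHz.
14.44 kHz ≤ fs/2 = 29.5 kHz, appears at 14.44 kHz.
154.62 kHz mod fs = 36.62 kHz.
36.62 kHz > fs/2 = 29.5 kHz, folds to fs − 36.62 kHz = 22.38 kHz.
69.42 kHz mod fs = 10.42 kHz.
10.42 kHz ≤ fs/2 = 29.5 kHz, appears at 10.42 kHz.
103.56 kHz mod fs = 44.56 kHz.
44.56 kHz > fs/2 = 29.5 kHz, folds to fs − 44.56 kHz = 14.44 kHz.
118.66 kHz mod fs = 0.66 kHz.
0.66 kHz ≤ fs/2 = 29.5 kHz, appears at 0.66 kHz.
73.44 kHz and 103.56 kHz both map to 14.44 kHz.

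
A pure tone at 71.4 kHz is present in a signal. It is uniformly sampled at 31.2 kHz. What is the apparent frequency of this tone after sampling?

71.4 kHz mod fs = 9 kHz.
9 kHz ≤ fs/2 = 15.6 kHz, appears at 9 kHz.

9 kHz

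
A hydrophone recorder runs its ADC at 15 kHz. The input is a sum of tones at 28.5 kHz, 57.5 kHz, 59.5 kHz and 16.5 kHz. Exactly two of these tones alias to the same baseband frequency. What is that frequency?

fs/2 = 7.5 kHz.
28.5 kHz mod fs = 13.5 kHz.
13.5 kHz > fs/2 = 7.5 kHz, folds to fs − 13.5 kHz = 1.5 kHz.
57.5 kHz mod fs = 12.5 kHz.
12.5 kHz > fs/2 = 7.5 kHz, folds to fs − 12.5 kHz = 2.5 kHz.
59.5 kHz mod fs = 14.5 kHz.
14.5 kHz > fs/2 = 7.5 kHz, folds to fs − 14.5 kHz = 0.5 kHz.
16.5 kHz mod fs = 1.5 kHz.
1.5 kHz ≤ fs/2 = 7.5 kHz, appears at 1.5 kHz.
16.5 kHz and 28.5 kHz both map to 1.5 kHz.

1.5 kHz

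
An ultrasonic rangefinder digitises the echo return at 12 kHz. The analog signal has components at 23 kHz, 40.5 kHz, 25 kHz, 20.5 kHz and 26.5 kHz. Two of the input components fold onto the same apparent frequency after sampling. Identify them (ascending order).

fs/2 = 6 kHz.
23 kHz mod fs = 11 kHz.
11 kHz > fs/2 = 6 kHz, folds to fs − 11 kHz = 1 kHz.
40.5 kHz mod fs = 4.5 kHz.
4.5 kHz ≤ fs/2 = 6 kHz, appears at 4.5 kHz.
25 kHz mod fs = 1 kHz.
1 kHz ≤ fs/2 = 6 kHz, appears at 1 kHz.
20.5 kHz mod fs = 8.5 kHz.
8.5 kHz > fs/2 = 6 kHz, folds to fs − 8.5 kHz = 3.5 kHz.
26.5 kHz mod fs = 2.5 kHz.
2.5 kHz ≤ fs/2 = 6 kHz, appears at 2.5 kHz.
23 kHz and 25 kHz both map to 1 kHz.

23 kHz, 25 kHz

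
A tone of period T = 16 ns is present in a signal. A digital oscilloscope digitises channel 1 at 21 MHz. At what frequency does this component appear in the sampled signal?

T = 16 ns → f = 1/T = 62.5 MHz.
62.5 MHz mod fs = 20.5 MHz.
20.5 MHz > fs/2 = 10.5 MHz, folds to fs − 20.5 MHz = 0.5 MHz.

0.5 MHz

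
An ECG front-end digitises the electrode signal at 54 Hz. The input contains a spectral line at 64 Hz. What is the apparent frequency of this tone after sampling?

10 Hz

64 Hz mod fs = 10 Hz.
10 Hz ≤ fs/2 = 27 Hz, appears at 10 Hz.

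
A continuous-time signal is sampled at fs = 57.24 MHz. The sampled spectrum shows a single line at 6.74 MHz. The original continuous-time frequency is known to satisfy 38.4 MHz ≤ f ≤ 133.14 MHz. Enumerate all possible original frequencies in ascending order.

50.5 MHz, 63.98 MHz, 107.74 MHz, 121.22 MHz

Frequencies that alias to 6.74 MHz are k·fs ± 6.74 MHz for integer k ≥ 0.
k=0: 6.74 MHz.
k=1: 50.5 MHz, 63.98 MHz.
k=2: 107.74 MHz, 121.22 MHz.
k=3: 164.98 MHz, 178.46 MHz.
Within [38.4 MHz, 133.14 MHz]: 50.5 MHz, 63.98 MHz, 107.74 MHz, 121.22 MHz.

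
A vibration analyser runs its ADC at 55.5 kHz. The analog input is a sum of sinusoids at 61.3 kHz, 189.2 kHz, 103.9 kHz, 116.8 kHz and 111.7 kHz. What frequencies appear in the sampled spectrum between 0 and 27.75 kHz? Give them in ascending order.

fs/2 = 27.75 kHz.
61.3 kHz mod fs = 5.8 kHz.
5.8 kHz ≤ fs/2 = 27.75 kHz, appears at 5.8 kHz.
189.2 kHz mod fs = 22.7 kHz.
22.7 kHz ≤ fs/2 = 27.75 kHz, appears at 22.7 kHz.
103.9 kHz mod fs = 48.4 kHz.
48.4 kHz > fs/2 = 27.75 kHz, folds to fs − 48.4 kHz = 7.1 kHz.
116.8 kHz mod fs = 5.8 kHz.
5.8 kHz ≤ fs/2 = 27.75 kHz, appears at 5.8 kHz.
111.7 kHz mod fs = 0.7 kHz.
0.7 kHz ≤ fs/2 = 27.75 kHz, appears at 0.7 kHz.
Distinct values: {0.7 kHz, 5.8 kHz, 7.1 kHz, 22.7 kHz}.

0.7 kHz, 5.8 kHz, 7.1 kHz, 22.7 kHz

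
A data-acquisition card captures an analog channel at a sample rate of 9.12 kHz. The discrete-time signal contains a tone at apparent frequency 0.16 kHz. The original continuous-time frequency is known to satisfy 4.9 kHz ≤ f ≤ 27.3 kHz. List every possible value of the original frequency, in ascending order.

Frequencies that alias to 0.16 kHz are k·fs ± 0.16 kHz for integer k ≥ 0.
k=0: 0.16 kHz.
k=1: 8.96 kHz, 9.28 kHz.
k=2: 18.08 kHz, 18.4 kHz.
k=3: 27.2 kHz, 27.52 kHz.
k=4: 36.32 kHz, 36.64 kHz.
Within [4.9 kHz, 27.3 kHz]: 8.96 kHz, 9.28 kHz, 18.08 kHz, 18.4 kHz, 27.2 kHz.

8.96 kHz, 9.28 kHz, 18.08 kHz, 18.4 kHz, 27.2 kHz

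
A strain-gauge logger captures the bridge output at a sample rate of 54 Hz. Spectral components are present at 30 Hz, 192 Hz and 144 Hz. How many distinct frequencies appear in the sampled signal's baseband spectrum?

fs/2 = 27 Hz.
30 Hz > fs/2 = 27 Hz, folds to fs − 30 Hz = 24 Hz.
192 Hz mod fs = 30 Hz.
30 Hz > fs/2 = 27 Hz, folds to fs − 30 Hz = 24 Hz.
144 Hz mod fs = 36 Hz.
36 Hz > fs/2 = 27 Hz, folds to fs − 36 Hz = 18 Hz.
Distinct values: {18 Hz, 24 Hz} → 2.

2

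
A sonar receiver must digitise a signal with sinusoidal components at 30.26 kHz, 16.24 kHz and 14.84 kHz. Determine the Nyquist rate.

60.52 kHz

Highest-frequency component: 30.26 kHz.
Nyquist rate = 2 × 30.26 kHz = 60.52 kHz.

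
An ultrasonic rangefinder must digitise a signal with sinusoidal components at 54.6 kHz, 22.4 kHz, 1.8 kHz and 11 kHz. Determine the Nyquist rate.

Highest-frequency component: 54.6 kHz.
Nyquist rate = 2 × 54.6 kHz = 109.2 kHz.

109.2 kHz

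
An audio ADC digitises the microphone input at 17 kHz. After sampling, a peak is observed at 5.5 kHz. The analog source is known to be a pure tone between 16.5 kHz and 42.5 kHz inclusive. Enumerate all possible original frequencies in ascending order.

Frequencies that alias to 5.5 kHz are k·fs ± 5.5 kHz for integer k ≥ 0.
k=0: 5.5 kHz.
k=1: 11.5 kHz, 22.5 kHz.
k=2: 28.5 kHz, 39.5 kHz.
k=3: 45.5 kHz, 56.5 kHz.
Within [16.5 kHz, 42.5 kHz]: 22.5 kHz, 28.5 kHz, 39.5 kHz.

22.5 kHz, 28.5 kHz, 39.5 kHz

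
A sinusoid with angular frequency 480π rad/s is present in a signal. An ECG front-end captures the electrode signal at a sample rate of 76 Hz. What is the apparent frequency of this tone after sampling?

ω = 480π rad/s → f = ω/(2π) = 240 Hz.
240 Hz mod fs = 12 Hz.
12 Hz ≤ fs/2 = 38 Hz, appears at 12 Hz.

12 Hz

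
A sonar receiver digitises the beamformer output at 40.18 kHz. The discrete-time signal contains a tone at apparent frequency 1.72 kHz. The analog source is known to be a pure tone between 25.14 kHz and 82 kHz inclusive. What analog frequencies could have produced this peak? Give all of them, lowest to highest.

Frequencies that alias to 1.72 kHz are k·fs ± 1.72 kHz for integer k ≥ 0.
k=0: 1.72 kHz.
k=1: 38.46 kHz, 41.9 kHz.
k=2: 78.64 kHz, 82.08 kHz.
k=3: 118.82 kHz, 122.26 kHz.
Within [25.14 kHz, 82 kHz]: 38.46 kHz, 41.9 kHz, 78.64 kHz.

38.46 kHz, 41.9 kHz, 78.64 kHz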